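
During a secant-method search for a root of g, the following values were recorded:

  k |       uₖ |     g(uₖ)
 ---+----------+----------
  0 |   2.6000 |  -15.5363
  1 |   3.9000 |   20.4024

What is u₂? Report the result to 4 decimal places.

3.1620

u₂ = 3.9000 − 20.4024·(3.9000 − 2.6000) / (20.4024 − (-15.5363))
   = 3.9000 − (26.523120)/(35.938700) = 3.161990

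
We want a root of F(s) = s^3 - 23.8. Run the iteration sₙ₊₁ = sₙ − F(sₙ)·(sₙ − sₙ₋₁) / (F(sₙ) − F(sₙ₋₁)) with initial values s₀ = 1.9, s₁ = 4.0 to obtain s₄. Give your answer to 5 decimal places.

2.89233

F(1.9) = -16.9410000, F(4.0) = 40.2000000
s₂ = 4.0000000 − 40.2000000·(4.0000000 − 1.9000000) / (40.2000000 − (-16.9410000)) = 4.0000000 − (84.4200000)/(57.1410000) = 2.5226020
F(2.5226020) = -7.7473699
s₃ = 2.5226020 − (-7.7473699)·(2.5226020 − 4.0000000) / (-7.7473699 − 40.2000000) = 2.5226020 − (11.4459489)/(-47.9473699) = 2.7613210
F(2.7613210) = -2.7452210
s₄ = 2.7613210 − (-2.7452210)·(2.7613210 − 2.5226020) / (-2.7452210 − (-7.7473699)) = 2.7613210 − (-0.6553365)/(5.0021488) = 2.8923320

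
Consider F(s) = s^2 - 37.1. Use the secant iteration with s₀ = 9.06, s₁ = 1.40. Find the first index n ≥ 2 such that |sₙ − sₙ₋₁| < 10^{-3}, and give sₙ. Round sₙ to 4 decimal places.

n = 7, sₙ = 6.0910

F(9.06) = 44.983600, F(1.40) = -35.140000
s₂ = 1.400000 − (-35.140000)·(-7.660000)/(-80.123600) = 4.759465;  |Δ| = 3.359465
F(4.759465) = -14.447496
s₃ = 4.759465 − (-14.447496)·(3.359465)/(20.692504) = 7.105041;  |Δ| = 2.345577
F(7.105041) = 13.381612
s₄ = 7.105041 − 13.381612·(2.345577)/(27.829108) = 5.977172;  |Δ| = 1.127869
F(5.977172) = -1.373415
s₅ = 5.977172 − (-1.373415)·(-1.127869)/(-14.755026) = 6.082155;  |Δ| = 0.104983
F(6.082155) = -0.107386
s₆ = 6.082155 − (-0.107386)·(0.104983)/(1.266029) = 6.091060;  |Δ| = 0.008905
F(6.091060) = 0.001014
s₇ = 6.091060 − 0.001014·(0.008905)/(0.108400) = 6.090977;  |Δ| = 0.000083
|s₇ − s₆| = 0.000083 < 10^{-3}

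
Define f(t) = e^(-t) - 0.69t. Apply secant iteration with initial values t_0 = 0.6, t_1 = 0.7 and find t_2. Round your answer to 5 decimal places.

f(0.6) = 0.1348116, f(0.7) = 0.0135853
t_2 = 0.7000000 − 0.0135853·(0.7000000 − 0.6000000) / (0.0135853 − 0.1348116) = 0.7000000 − (0.0013585)/(-0.1212263) = 0.7112066

0.71121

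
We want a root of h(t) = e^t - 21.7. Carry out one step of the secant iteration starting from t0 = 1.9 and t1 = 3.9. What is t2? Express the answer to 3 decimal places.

2.603

h(1.9) = -15.01411, h(3.9) = 27.70245
t2 = 3.90000 − 27.70245·(3.90000 − 1.90000) / (27.70245 − (-15.01411)) = 3.90000 − (55.40490)/(42.71655) = 2.60296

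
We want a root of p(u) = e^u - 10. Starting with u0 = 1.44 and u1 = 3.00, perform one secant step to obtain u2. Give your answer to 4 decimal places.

2.0083

p(1.44) = -5.779304, p(3.00) = 10.085537
u2 = 3.000000 − 10.085537·(3.000000 − 1.440000) / (10.085537 − (-5.779304)) = 3.000000 − (15.733438)/(15.864841) = 2.008283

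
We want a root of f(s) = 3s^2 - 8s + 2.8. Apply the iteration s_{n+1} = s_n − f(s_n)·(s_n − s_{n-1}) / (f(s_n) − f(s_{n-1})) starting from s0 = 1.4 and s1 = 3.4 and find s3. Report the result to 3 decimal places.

f(1.4) = -2.52000, f(3.4) = 10.28000
s2 = 3.40000 − 10.28000·(3.40000 − 1.40000) / (10.28000 − (-2.52000)) = 3.40000 − (20.56000)/(12.80000) = 1.79375
f(1.79375) = -1.89738
s3 = 1.79375 − (-1.89738)·(1.79375 − 3.40000) / (-1.89738 − 10.28000) = 1.79375 − (3.04767)/(-12.17738) = 2.04402

2.044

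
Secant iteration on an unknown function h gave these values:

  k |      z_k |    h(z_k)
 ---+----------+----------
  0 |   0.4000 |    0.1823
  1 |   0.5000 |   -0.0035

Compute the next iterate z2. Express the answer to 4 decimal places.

0.4981

z2 = 0.5000 − (-0.0035)·(0.5000 − 0.4000) / (-0.0035 − 0.1823)
   = 0.5000 − (-0.000350)/(-0.185800) = 0.498116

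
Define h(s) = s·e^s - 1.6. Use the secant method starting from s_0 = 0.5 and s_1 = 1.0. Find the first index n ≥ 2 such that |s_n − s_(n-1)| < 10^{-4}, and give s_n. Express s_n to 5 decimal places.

h(0.5) = -0.7756394, h(1.0) = 1.1182818
s_2 = 1.0000000 − 1.1182818·(0.5000000)/(1.8939212) = 0.7047708;  |Δ| = 0.2952292
h(0.7047708) = -0.1739790
s_3 = 0.7047708 − (-0.1739790)·(-0.2952292)/(-1.2922608) = 0.7445179;  |Δ| = 0.0397471
h(0.7445179) = -0.0324725
s_4 = 0.7445179 − (-0.0324725)·(0.0397471)/(0.1415065) = 0.7536390;  |Δ| = 0.0091211
h(0.7536390) = 0.0012701
s_5 = 0.7536390 − 0.0012701·(0.0091211)/(0.0337426) = 0.7532956;  |Δ| = 0.0003433
h(0.7532956) = -0.0000088
s_6 = 0.7532956 − (-0.0000088)·(-0.0003433)/(-0.0012789) = 0.7532980;  |Δ| = 0.0000024
|s_6 − s_5| = 0.0000024 < 10^{-4}

n = 6, s_n = 0.75330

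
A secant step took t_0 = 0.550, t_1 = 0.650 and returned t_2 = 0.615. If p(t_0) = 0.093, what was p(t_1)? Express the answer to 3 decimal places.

The secant line through (0.550, 0.093) and (0.650, p(t_1)) crosses zero at t_2 = 0.615.
So (0.550, 0.093), (0.650, p(t_1)), (0.615, 0) are collinear:
p(t_1) = 0.093 · (0.650 − 0.615) / (0.550 − 0.615) = 0.093 · (0.03500)/(-0.06500) = -0.05008

-0.050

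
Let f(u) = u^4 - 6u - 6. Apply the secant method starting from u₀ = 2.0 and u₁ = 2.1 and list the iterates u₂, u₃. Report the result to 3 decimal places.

f(2.0) = -2.00000, f(2.1) = 0.84810
u₂ = 2.10000 − 0.84810·(2.10000 − 2.00000) / (0.84810 − (-2.00000)) = 2.10000 − (0.08481)/(2.84810) = 2.07022
f(2.07022) = -0.05308
u₃ = 2.07022 − (-0.05308)·(2.07022 − 2.10000) / (-0.05308 − 0.84810) = 2.07022 − (0.00158)/(-0.90118) = 2.07198

2.070, 2.072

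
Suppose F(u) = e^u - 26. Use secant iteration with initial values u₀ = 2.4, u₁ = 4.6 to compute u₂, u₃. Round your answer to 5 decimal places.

F(2.4) = -14.9768236, F(4.6) = 73.4843156
u₂ = 4.6000000 − 73.4843156·(4.6000000 − 2.4000000) / (73.4843156 − (-14.9768236)) = 4.6000000 − (161.6654944)/(88.4611393) = 2.7724688
F(2.7724688) = -10.0019191
u₃ = 2.7724688 − (-10.0019191)·(2.7724688 − 4.6000000) / (-10.0019191 − 73.4843156) = 2.7724688 − (18.2788195)/(-83.4862347) = 2.9914129

2.77247, 2.99141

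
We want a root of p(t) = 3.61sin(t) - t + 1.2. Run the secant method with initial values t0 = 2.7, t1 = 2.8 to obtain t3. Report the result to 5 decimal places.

p(2.7) = 0.0428414, p(2.8) = -0.3906928
t2 = 2.8000000 − (-0.3906928)·(2.8000000 − 2.7000000) / (-0.3906928 − 0.0428414) = 2.8000000 − (-0.0390693)/(-0.4335341) = 2.7098819
p(2.7098819) = 0.0006331
t3 = 2.7098819 − 0.0006331·(2.7098819 − 2.8000000) / (0.0006331 − (-0.3906928)) = 2.7098819 − (-0.0000571)/(0.3913259) = 2.7100277

2.71003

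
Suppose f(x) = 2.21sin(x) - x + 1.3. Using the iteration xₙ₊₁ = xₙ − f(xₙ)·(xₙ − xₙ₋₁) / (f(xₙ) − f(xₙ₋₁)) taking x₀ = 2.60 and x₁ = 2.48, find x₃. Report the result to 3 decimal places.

2.544

f(2.60) = -0.16074, f(2.48) = 0.17777
x₂ = 2.48000 − 0.17777·(2.48000 − 2.60000) / (0.17777 − (-0.16074)) = 2.48000 − (-0.02133)/(0.33851) = 2.54302
f(2.54302) = 0.00224
x₃ = 2.54302 − 0.00224·(2.54302 − 2.48000) / (0.00224 − 0.17777) = 2.54302 − (0.00014)/(-0.17553) = 2.54382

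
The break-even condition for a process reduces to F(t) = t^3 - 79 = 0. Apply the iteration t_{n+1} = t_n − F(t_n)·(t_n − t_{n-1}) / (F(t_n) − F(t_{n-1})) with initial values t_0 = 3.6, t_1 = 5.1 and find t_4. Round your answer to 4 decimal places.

4.2915

F(3.6) = -32.344000, F(5.1) = 53.651000
t_2 = 5.100000 − 53.651000·(5.100000 − 3.600000) / (53.651000 − (-32.344000)) = 5.100000 − (80.476500)/(85.995000) = 4.164172
F(4.164172) = -6.791872
t_3 = 4.164172 − (-6.791872)·(4.164172 − 5.100000) / (-6.791872 − 53.651000) = 4.164172 − (6.356022)/(-60.442872) = 4.269330
F(4.269330) = -1.182168
t_4 = 4.269330 − (-1.182168)·(4.269330 − 4.164172) / (-1.182168 − (-6.791872)) = 4.269330 − (-0.124314)/(5.609705) = 4.291490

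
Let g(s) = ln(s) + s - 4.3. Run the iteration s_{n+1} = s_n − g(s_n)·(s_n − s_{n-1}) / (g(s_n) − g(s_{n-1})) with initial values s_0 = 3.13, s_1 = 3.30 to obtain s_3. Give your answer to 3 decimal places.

g(3.13) = -0.02897, g(3.30) = 0.19392
s_2 = 3.30000 − 0.19392·(3.30000 − 3.13000) / (0.19392 − (-0.02897)) = 3.30000 − (0.03297)/(0.22289) = 3.15209
g(3.15209) = 0.00016
s_3 = 3.15209 − 0.00016·(3.15209 − 3.30000) / (0.00016 − 0.19392) = 3.15209 − (-0.00002)/(-0.19376) = 3.15197

3.152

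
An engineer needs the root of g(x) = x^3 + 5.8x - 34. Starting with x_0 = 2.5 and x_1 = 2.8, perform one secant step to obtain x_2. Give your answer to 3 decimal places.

2.644

g(2.5) = -3.87500, g(2.8) = 4.19200
x_2 = 2.80000 − 4.19200·(2.80000 − 2.50000) / (4.19200 − (-3.87500)) = 2.80000 − (1.25760)/(8.06700) = 2.64411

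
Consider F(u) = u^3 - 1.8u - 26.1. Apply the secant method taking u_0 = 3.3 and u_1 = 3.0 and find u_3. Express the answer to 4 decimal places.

F(3.3) = 3.897000, F(3.0) = -4.500000
u_2 = 3.000000 − (-4.500000)·(3.000000 − 3.300000) / (-4.500000 − 3.897000) = 3.000000 − (1.350000)/(-8.397000) = 3.160772
F(3.160772) = -0.211770
u_3 = 3.160772 − (-0.211770)·(3.160772 − 3.000000) / (-0.211770 − (-4.500000)) = 3.160772 − (-0.034047)/(4.288230) = 3.168711

3.1687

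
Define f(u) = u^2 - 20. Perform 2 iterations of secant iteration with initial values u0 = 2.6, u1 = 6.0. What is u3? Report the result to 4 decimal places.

4.4220

f(2.6) = -13.240000, f(6.0) = 16.000000
u2 = 6.000000 − 16.000000·(6.000000 − 2.600000) / (16.000000 − (-13.240000)) = 6.000000 − (54.400000)/(29.240000) = 4.139535
f(4.139535) = -2.864251
u3 = 4.139535 − (-2.864251)·(4.139535 − 6.000000) / (-2.864251 − 16.000000) = 4.139535 − (5.328839)/(-18.864251) = 4.422018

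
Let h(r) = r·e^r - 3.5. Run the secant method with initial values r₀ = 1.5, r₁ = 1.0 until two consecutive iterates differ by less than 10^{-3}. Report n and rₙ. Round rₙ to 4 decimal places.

n = 5, rₙ = 1.1303

h(1.5) = 3.222534, h(1.0) = -0.781718
r₂ = 1.000000 − (-0.781718)·(-0.500000)/(-4.004252) = 1.097611;  |Δ| = 0.097611
h(1.097611) = -0.210462
r₃ = 1.097611 − (-0.210462)·(0.097611)/(0.571256) = 1.133573;  |Δ| = 0.035962
h(1.133573) = 0.021713
r₄ = 1.133573 − 0.021713·(0.035962)/(0.232175) = 1.130210;  |Δ| = 0.003363
h(1.130210) = -0.000525
r₅ = 1.130210 − (-0.000525)·(-0.003363)/(-0.022237) = 1.130289;  |Δ| = 0.000079
|r₅ − r₄| = 0.000079 < 10^{-3}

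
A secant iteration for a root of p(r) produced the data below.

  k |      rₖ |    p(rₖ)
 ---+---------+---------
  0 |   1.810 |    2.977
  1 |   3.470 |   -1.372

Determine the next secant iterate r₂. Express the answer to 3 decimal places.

2.946

r₂ = 3.470 − (-1.372)·(3.470 − 1.810) / (-1.372 − 2.977)
   = 3.470 − (-2.27752)/(-4.34900) = 2.94631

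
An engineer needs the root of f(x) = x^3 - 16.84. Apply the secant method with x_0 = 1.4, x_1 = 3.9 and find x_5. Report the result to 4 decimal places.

f(1.4) = -14.096000, f(3.9) = 42.479000
x_2 = 3.900000 − 42.479000·(3.900000 − 1.400000) / (42.479000 − (-14.096000)) = 3.900000 − (106.197500)/(56.575000) = 2.022890
f(2.022890) = -8.562165
x_3 = 2.022890 − (-8.562165)·(2.022890 − 3.900000) / (-8.562165 − 42.479000) = 2.022890 − (16.072125)/(-51.041165) = 2.337776
f(2.337776) = -4.063602
x_4 = 2.337776 − (-4.063602)·(2.337776 − 2.022890) / (-4.063602 − (-8.562165)) = 2.337776 − (-1.279570)/(4.498562) = 2.622215
f(2.622215) = 1.190385
x_5 = 2.622215 − 1.190385·(2.622215 − 2.337776) / (1.190385 − (-4.063602)) = 2.622215 − (0.338593)/(5.253987) = 2.557770

2.5578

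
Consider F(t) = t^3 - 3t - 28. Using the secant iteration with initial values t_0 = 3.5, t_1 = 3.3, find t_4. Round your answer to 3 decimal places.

3.365

F(3.5) = 4.37500, F(3.3) = -1.96300
t_2 = 3.30000 − (-1.96300)·(3.30000 − 3.50000) / (-1.96300 − 4.37500) = 3.30000 − (0.39260)/(-6.33800) = 3.36194
F(3.36194) = -0.08690
t_3 = 3.36194 − (-0.08690)·(3.36194 − 3.30000) / (-0.08690 − (-1.96300)) = 3.36194 − (-0.00538)/(1.87610) = 3.36481
F(3.36481) = 0.00186
t_4 = 3.36481 − 0.00186·(3.36481 − 3.36194) / (0.00186 − (-0.08690)) = 3.36481 − (0.00001)/(0.08877) = 3.36475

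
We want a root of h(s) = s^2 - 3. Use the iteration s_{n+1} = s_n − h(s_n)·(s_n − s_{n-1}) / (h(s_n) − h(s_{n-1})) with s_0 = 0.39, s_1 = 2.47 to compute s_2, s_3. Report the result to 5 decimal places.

1.38577, 1.66578

h(0.39) = -2.8479000, h(2.47) = 3.1009000
s_2 = 2.4700000 − 3.1009000·(2.4700000 − 0.3900000) / (3.1009000 − (-2.8479000)) = 2.4700000 − (6.4498720)/(5.9488000) = 1.3857692
h(1.3857692) = -1.0796436
s_3 = 1.3857692 − (-1.0796436)·(1.3857692 − 2.4700000) / (-1.0796436 − 3.1009000) = 1.3857692 − (1.1705829)/(-4.1805436) = 1.6657766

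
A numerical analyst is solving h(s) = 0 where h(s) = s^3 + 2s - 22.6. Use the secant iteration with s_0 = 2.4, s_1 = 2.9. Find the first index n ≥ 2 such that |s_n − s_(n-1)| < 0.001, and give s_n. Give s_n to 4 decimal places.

n = 5, s_n = 2.5921

h(2.4) = -3.976000, h(2.9) = 7.589000
s_2 = 2.900000 − 7.589000·(0.500000)/(11.565000) = 2.571898;  |Δ| = 0.328102
h(2.571898) = -0.443976
s_3 = 2.571898 − (-0.443976)·(-0.328102)/(-8.032976) = 2.590032;  |Δ| = 0.018134
h(2.590032) = -0.045316
s_4 = 2.590032 − (-0.045316)·(0.018134)/(0.398660) = 2.592093;  |Δ| = 0.002061
h(2.592093) = 0.000323
s_5 = 2.592093 − 0.000323·(0.002061)/(0.045638) = 2.592079;  |Δ| = 0.000015
|s_5 − s_4| = 0.000015 < 0.001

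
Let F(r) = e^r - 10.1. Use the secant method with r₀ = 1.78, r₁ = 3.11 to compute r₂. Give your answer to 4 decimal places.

F(1.78) = -4.170144, F(3.11) = 12.321044
r₂ = 3.110000 − 12.321044·(3.110000 − 1.780000) / (12.321044 − (-4.170144)) = 3.110000 − (16.386989)/(16.491188) = 2.116318

2.1163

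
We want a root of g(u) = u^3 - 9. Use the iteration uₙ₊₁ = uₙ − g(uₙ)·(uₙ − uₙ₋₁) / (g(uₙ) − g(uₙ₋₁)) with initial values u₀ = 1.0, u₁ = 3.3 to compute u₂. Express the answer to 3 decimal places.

g(1.0) = -8.00000, g(3.3) = 26.93700
u₂ = 3.30000 − 26.93700·(3.30000 − 1.00000) / (26.93700 − (-8.00000)) = 3.30000 − (61.95510)/(34.93700) = 1.52666

1.527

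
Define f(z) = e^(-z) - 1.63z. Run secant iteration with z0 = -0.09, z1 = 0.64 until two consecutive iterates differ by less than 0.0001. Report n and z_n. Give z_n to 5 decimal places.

n = 5, z_n = 0.40797

f(-0.09) = 1.2408743, f(0.64) = -0.5159076
z2 = 0.6400000 − (-0.5159076)·(0.7300000)/(-1.7567819) = 0.4256236;  |Δ| = 0.2143764
f(0.4256236) = -0.0404043
z3 = 0.4256236 − (-0.0404043)·(-0.2143764)/(0.4755033) = 0.4074077;  |Δ| = 0.0182159
f(0.4074077) = 0.0012983
z4 = 0.4074077 − 0.0012983·(-0.0182159)/(0.0417026) = 0.4079748;  |Δ| = 0.0005671
f(0.4079748) = -0.0000033
z5 = 0.4079748 − (-0.0000033)·(0.0005671)/(-0.0013016) = 0.4079734;  |Δ| = 0.0000014
|z5 − z4| = 0.0000014 < 0.0001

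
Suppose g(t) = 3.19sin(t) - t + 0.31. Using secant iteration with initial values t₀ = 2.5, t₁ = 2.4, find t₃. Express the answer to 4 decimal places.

2.4192

g(2.5) = -0.280874, g(2.4) = 0.064728
t₂ = 2.400000 − 0.064728·(2.400000 − 2.500000) / (0.064728 − (-0.280874)) = 2.400000 − (-0.006473)/(0.345601) = 2.418729
g(2.418729) = 0.001567
t₃ = 2.418729 − 0.001567·(2.418729 − 2.400000) / (0.001567 − 0.064728) = 2.418729 − (0.000029)/(-0.063160) = 2.419194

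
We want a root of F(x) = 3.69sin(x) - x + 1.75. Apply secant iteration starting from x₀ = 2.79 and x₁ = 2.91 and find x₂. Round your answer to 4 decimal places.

F(2.79) = 0.230812, F(2.91) = -0.313042
x₂ = 2.910000 − (-0.313042)·(2.910000 − 2.790000) / (-0.313042 − 0.230812) = 2.910000 − (-0.037565)/(-0.543854) = 2.840928

2.8409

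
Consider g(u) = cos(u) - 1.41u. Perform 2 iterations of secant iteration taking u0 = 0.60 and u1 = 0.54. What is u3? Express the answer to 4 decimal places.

g(0.60) = -0.020664, g(0.54) = 0.096309
u2 = 0.540000 − 0.096309·(0.540000 − 0.600000) / (0.096309 − (-0.020664)) = 0.540000 − (-0.005779)/(0.116973) = 0.589400
g(0.589400) = 0.000219
u3 = 0.589400 − 0.000219·(0.589400 − 0.540000) / (0.000219 − 0.096309) = 0.589400 − (0.000011)/(-0.096089) = 0.589513

0.5895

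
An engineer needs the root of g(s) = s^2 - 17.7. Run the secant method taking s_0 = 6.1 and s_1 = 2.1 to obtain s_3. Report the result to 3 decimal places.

g(6.1) = 19.51000, g(2.1) = -13.29000
s_2 = 2.10000 − (-13.29000)·(2.10000 − 6.10000) / (-13.29000 − 19.51000) = 2.10000 − (53.16000)/(-32.80000) = 3.72073
g(3.72073) = -3.85616
s_3 = 3.72073 − (-3.85616)·(3.72073 − 2.10000) / (-3.85616 − (-13.29000)) = 3.72073 − (-6.24979)/(9.43384) = 4.38322

4.383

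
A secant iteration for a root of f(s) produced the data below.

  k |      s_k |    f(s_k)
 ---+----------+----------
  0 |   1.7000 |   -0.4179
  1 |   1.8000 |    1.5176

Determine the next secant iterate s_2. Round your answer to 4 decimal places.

s_2 = 1.8000 − 1.5176·(1.8000 − 1.7000) / (1.5176 − (-0.4179))
   = 1.8000 − (0.151760)/(1.935500) = 1.721591

1.7216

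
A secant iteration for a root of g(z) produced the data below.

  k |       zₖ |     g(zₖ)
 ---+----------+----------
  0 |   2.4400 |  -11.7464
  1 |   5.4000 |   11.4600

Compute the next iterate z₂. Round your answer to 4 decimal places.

z₂ = 5.4000 − 11.4600·(5.4000 − 2.4400) / (11.4600 − (-11.7464))
   = 5.4000 − (33.921600)/(23.206400) = 3.938265

3.9383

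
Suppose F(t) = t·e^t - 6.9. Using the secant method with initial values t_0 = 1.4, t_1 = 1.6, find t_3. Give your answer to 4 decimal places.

F(1.4) = -1.222720, F(1.6) = 1.024852
t_2 = 1.600000 − 1.024852·(1.600000 − 1.400000) / (1.024852 − (-1.222720)) = 1.600000 − (0.204970)/(2.247572) = 1.508804
F(1.508804) = -0.078218
t_3 = 1.508804 − (-0.078218)·(1.508804 − 1.600000) / (-0.078218 − 1.024852) = 1.508804 − (0.007133)/(-1.103070) = 1.515270

1.5153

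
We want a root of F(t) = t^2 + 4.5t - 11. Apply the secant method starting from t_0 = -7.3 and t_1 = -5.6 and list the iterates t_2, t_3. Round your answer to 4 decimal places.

-6.1762, -6.2652

F(-7.3) = 9.440000, F(-5.6) = -4.840000
t_2 = -5.600000 − (-4.840000)·(-5.600000 − (-7.300000)) / (-4.840000 − 9.440000) = -5.600000 − (-8.228000)/(-14.280000) = -6.176190
F(-6.176190) = -0.647528
t_3 = -6.176190 − (-0.647528)·(-6.176190 − (-5.600000)) / (-0.647528 − (-4.840000)) = -6.176190 − (0.373100)/(4.192472) = -6.265183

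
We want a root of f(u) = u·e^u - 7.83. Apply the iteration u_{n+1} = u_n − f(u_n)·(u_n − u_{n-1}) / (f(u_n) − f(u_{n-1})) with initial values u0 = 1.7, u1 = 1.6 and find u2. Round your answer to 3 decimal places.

f(1.7) = 1.47571, f(1.6) = 0.09485
u2 = 1.60000 − 0.09485·(1.60000 − 1.70000) / (0.09485 − 1.47571) = 1.60000 − (-0.00949)/(-1.38086) = 1.59313

1.593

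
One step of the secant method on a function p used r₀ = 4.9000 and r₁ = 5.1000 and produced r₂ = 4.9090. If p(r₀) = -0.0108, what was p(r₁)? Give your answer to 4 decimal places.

The secant line through (4.9000, -0.0108) and (5.1000, p(r₁)) crosses zero at r₂ = 4.9090.
So (4.9000, -0.0108), (5.1000, p(r₁)), (4.9090, 0) are collinear:
p(r₁) = -0.0108 · (5.1000 − 4.9090) / (4.9000 − 4.9090) = -0.0108 · (0.191000)/(-0.009000) = 0.229200

0.2292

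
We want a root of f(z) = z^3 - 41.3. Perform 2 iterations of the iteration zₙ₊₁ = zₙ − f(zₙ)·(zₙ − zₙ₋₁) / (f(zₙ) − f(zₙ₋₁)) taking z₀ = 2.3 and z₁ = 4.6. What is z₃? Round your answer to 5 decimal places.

3.35162

f(2.3) = -29.1330000, f(4.6) = 56.0360000
z₂ = 4.6000000 − 56.0360000·(4.6000000 − 2.3000000) / (56.0360000 − (-29.1330000)) = 4.6000000 − (128.8828000)/(85.1690000) = 3.0867405
f(3.0867405) = -11.8896392
z₃ = 3.0867405 − (-11.8896392)·(3.0867405 − 4.6000000) / (-11.8896392 − 56.0360000) = 3.0867405 − (17.9921097)/(-67.9256392) = 3.3516200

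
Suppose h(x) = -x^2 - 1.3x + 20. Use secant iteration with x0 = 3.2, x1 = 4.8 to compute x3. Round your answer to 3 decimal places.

h(3.2) = 5.60000, h(4.8) = -9.28000
x2 = 4.80000 − (-9.28000)·(4.80000 − 3.20000) / (-9.28000 − 5.60000) = 4.80000 − (-14.84800)/(-14.88000) = 3.80215
h(3.80215) = 0.60086
x3 = 3.80215 − 0.60086·(3.80215 − 4.80000) / (0.60086 − (-9.28000)) = 3.80215 − (-0.59956)/(9.88086) = 3.86283

3.863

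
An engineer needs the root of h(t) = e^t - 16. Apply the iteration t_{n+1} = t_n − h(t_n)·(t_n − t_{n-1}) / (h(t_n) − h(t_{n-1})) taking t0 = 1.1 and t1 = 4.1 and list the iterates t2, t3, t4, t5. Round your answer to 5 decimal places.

1.77998, 2.20937, 3.13965, 2.66767

h(1.1) = -12.9958340, h(4.1) = 44.3402876
t2 = 4.1000000 − 44.3402876·(4.1000000 − 1.1000000) / (44.3402876 − (-12.9958340)) = 4.1000000 − (133.0208628)/(57.3361216) = 1.7799815
h(1.7799815) = -10.0702533
t3 = 1.7799815 − (-10.0702533)·(1.7799815 − 4.1000000) / (-10.0702533 − 44.3402876) = 1.7799815 − (23.3631739)/(-54.4105409) = 2.2093684
h(2.2093684) = -6.8900392
t4 = 2.2093684 − (-6.8900392)·(2.2093684 − 1.7799815) / (-6.8900392 − (-10.0702533)) = 2.2093684 − (-2.9584926)/(3.1802141) = 3.1396494
h(3.1396494) = 7.0957675
t5 = 3.1396494 − 7.0957675·(3.1396494 − 2.2093684) / (7.0957675 − (-6.8900392)) = 3.1396494 − (6.6010574)/(13.9858067) = 2.6676668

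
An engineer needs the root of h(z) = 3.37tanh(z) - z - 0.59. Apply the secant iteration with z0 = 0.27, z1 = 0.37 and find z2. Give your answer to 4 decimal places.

0.2561

h(0.27) = 0.028416, h(0.37) = 0.232952
z2 = 0.370000 − 0.232952·(0.370000 − 0.270000) / (0.232952 − 0.028416) = 0.370000 − (0.023295)/(0.204536) = 0.256107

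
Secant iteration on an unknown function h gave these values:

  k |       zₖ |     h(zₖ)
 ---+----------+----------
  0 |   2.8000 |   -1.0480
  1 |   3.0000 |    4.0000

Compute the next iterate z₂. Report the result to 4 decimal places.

2.8415

z₂ = 3.0000 − 4.0000·(3.0000 − 2.8000) / (4.0000 − (-1.0480))
   = 3.0000 − (0.800000)/(5.048000) = 2.841521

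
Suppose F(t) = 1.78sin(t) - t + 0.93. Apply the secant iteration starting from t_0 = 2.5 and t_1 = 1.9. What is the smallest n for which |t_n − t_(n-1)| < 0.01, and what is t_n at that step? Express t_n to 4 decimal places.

n = 4, t_n = 2.2803

F(2.5) = -0.504720, F(1.9) = 0.714414
t_2 = 1.900000 − 0.714414·(-0.600000)/(1.219134) = 2.251601;  |Δ| = 0.351601
F(2.251601) = 0.061578
t_3 = 2.251601 − 0.061578·(0.351601)/(-0.652837) = 2.284765;  |Δ| = 0.033164
F(2.284765) = -0.009496
t_4 = 2.284765 − (-0.009496)·(0.033164)/(-0.071074) = 2.280334;  |Δ| = 0.004431
|t_4 − t_3| = 0.004431 < 0.01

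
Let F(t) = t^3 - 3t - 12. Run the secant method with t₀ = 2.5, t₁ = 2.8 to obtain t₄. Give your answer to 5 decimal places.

2.72189

F(2.5) = -3.8750000, F(2.8) = 1.5520000
t₂ = 2.8000000 − 1.5520000·(2.8000000 − 2.5000000) / (1.5520000 − (-3.8750000)) = 2.8000000 − (0.4656000)/(5.4270000) = 2.7142067
F(2.7142067) = -0.1472810
t₃ = 2.7142067 − (-0.1472810)·(2.7142067 − 2.8000000) / (-0.1472810 − 1.5520000) = 2.7142067 − (0.0126357)/(-1.6992810) = 2.7216427
F(2.7216427) = -0.0047987
t₄ = 2.7216427 − (-0.0047987)·(2.7216427 − 2.7142067) / (-0.0047987 − (-0.1472810)) = 2.7216427 − (-0.0000357)/(0.1424823) = 2.7218931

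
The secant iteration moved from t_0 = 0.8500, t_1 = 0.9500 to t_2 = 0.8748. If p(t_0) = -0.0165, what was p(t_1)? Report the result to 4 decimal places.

0.0500

The secant line through (0.8500, -0.0165) and (0.9500, p(t_1)) crosses zero at t_2 = 0.8748.
So (0.8500, -0.0165), (0.9500, p(t_1)), (0.8748, 0) are collinear:
p(t_1) = -0.0165 · (0.9500 − 0.8748) / (0.8500 − 0.8748) = -0.0165 · (0.075200)/(-0.024800) = 0.050032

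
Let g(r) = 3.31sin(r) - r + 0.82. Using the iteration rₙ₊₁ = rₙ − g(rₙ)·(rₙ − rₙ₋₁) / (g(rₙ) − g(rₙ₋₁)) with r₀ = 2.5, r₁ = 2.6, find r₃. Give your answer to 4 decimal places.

2.5807

g(2.5) = 0.300943, g(2.6) = -0.073690
r₂ = 2.600000 − (-0.073690)·(2.600000 − 2.500000) / (-0.073690 − 0.300943) = 2.600000 − (-0.007369)/(-0.374633) = 2.580330
g(2.580330) = 0.001436
r₃ = 2.580330 − 0.001436·(2.580330 − 2.600000) / (0.001436 − (-0.073690)) = 2.580330 − (-0.000028)/(0.075126) = 2.580706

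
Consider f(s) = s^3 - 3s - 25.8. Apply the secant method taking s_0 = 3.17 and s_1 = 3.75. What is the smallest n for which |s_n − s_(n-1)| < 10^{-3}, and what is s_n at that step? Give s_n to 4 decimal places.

n = 5, s_n = 3.2920

f(3.17) = -3.454987, f(3.75) = 15.684375
s_2 = 3.750000 − 15.684375·(0.580000)/(19.139362) = 3.274700;  |Δ| = 0.475300
f(3.274700) = -0.507328
s_3 = 3.274700 − (-0.507328)·(-0.475300)/(-16.191703) = 3.289592;  |Δ| = 0.014892
f(3.289592) = -0.070721
s_4 = 3.289592 − (-0.070721)·(0.014892)/(0.436608) = 3.292005;  |Δ| = 0.002412
f(3.292005) = 0.000411
s_5 = 3.292005 − 0.000411·(0.002412)/(0.071132) = 3.291991;  |Δ| = 0.000014
|s_5 − s_4| = 0.000014 < 10^{-3}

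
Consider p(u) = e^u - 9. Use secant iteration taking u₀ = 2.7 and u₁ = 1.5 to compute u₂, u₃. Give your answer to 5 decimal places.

2.02144, 2.26806

p(2.7) = 5.8797317, p(1.5) = -4.5183109
u₂ = 1.5000000 − (-4.5183109)·(1.5000000 − 2.7000000) / (-4.5183109 − 5.8797317) = 1.5000000 − (5.4219731)/(-10.3980427) = 2.0214417
p(2.0214417) = -1.4507992
u₃ = 2.0214417 − (-1.4507992)·(2.0214417 − 1.5000000) / (-1.4507992 − (-4.5183109)) = 2.0214417 − (-0.7565072)/(3.0675118) = 2.2680609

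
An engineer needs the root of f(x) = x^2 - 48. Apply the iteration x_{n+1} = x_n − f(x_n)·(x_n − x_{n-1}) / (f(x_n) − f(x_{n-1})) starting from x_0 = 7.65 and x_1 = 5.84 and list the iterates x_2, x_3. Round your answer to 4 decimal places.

6.8700, 6.9332

f(7.65) = 10.522500, f(5.84) = -13.894400
x_2 = 5.840000 − (-13.894400)·(5.840000 − 7.650000) / (-13.894400 − 10.522500) = 5.840000 − (25.148864)/(-24.416900) = 6.869978
f(6.869978) = -0.803406
x_3 = 6.869978 − (-0.803406)·(6.869978 − 5.840000) / (-0.803406 − (-13.894400)) = 6.869978 − (-0.827490)/(13.090994) = 6.933188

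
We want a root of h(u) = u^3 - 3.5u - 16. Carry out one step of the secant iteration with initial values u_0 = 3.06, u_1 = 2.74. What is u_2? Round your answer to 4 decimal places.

2.9707

h(3.06) = 1.942616, h(2.74) = -5.019176
u_2 = 2.740000 − (-5.019176)·(2.740000 − 3.060000) / (-5.019176 − 1.942616) = 2.740000 − (1.606136)/(-6.961792) = 2.970707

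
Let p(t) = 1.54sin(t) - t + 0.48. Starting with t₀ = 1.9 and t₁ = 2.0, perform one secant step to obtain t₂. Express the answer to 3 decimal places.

p(1.9) = 0.03730, p(2.0) = -0.11968
t₂ = 2.00000 − (-0.11968)·(2.00000 − 1.90000) / (-0.11968 − 0.03730) = 2.00000 − (-0.01197)/(-0.15698) = 1.92376

1.924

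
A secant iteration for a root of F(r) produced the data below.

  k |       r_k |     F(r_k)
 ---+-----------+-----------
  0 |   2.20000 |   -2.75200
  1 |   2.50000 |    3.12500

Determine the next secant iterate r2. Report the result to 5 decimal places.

2.34048

r2 = 2.50000 − 3.12500·(2.50000 − 2.20000) / (3.12500 − (-2.75200))
   = 2.50000 − (0.9375000)/(5.8770000) = 2.3404798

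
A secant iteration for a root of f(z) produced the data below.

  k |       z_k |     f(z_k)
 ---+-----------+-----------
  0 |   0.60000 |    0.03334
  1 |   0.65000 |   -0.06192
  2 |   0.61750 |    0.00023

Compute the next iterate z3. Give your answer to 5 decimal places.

0.61762

z3 = 0.61750 − 0.00023·(0.61750 − 0.65000) / (0.00023 − (-0.06192))
   = 0.61750 − (-0.0000075)/(0.0621500) = 0.6176203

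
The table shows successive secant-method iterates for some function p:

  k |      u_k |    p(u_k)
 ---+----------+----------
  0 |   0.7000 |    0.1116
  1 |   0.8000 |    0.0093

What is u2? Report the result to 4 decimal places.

0.8091

u2 = 0.8000 − 0.0093·(0.8000 − 0.7000) / (0.0093 − 0.1116)
   = 0.8000 − (0.000930)/(-0.102300) = 0.809091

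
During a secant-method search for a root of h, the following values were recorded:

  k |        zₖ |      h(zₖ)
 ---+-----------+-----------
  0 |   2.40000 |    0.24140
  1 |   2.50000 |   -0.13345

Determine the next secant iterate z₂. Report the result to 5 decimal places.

2.46440

z₂ = 2.50000 − (-0.13345)·(2.50000 − 2.40000) / (-0.13345 − 0.24140)
   = 2.50000 − (-0.0133450)/(-0.3748500) = 2.4643991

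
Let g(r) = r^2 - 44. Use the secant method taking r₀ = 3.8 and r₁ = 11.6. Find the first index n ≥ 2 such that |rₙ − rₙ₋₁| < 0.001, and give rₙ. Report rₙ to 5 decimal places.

n = 6, rₙ = 6.63325

g(3.8) = -29.5600000, g(11.6) = 90.5600000
r₂ = 11.6000000 − 90.5600000·(7.8000000)/(120.1200000) = 5.7194805;  |Δ| = 5.8805195
g(5.7194805) = -11.2875426
r₃ = 5.7194805 − (-11.2875426)·(-5.8805195)/(-101.8475426) = 6.3712058;  |Δ| = 0.6517252
g(6.3712058) = -3.4077372
r₄ = 6.3712058 − (-3.4077372)·(0.6517252)/(7.8798054) = 6.6530539;  |Δ| = 0.2818481
g(6.6530539) = 0.2631259
r₅ = 6.6530539 − 0.2631259·(0.2818481)/(3.6708631) = 6.6328511;  |Δ| = 0.0202028
g(6.6328511) = -0.0052860
r₆ = 6.6328511 − (-0.0052860)·(-0.0202028)/(-0.2684119) = 6.6332490;  |Δ| = 0.0003979
|r₆ − r₅| = 0.0003979 < 0.001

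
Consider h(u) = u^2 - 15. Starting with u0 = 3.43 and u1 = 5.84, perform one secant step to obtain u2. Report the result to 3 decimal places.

h(3.43) = -3.23510, h(5.84) = 19.10560
u2 = 5.84000 − 19.10560·(5.84000 − 3.43000) / (19.10560 − (-3.23510)) = 5.84000 − (46.04450)/(22.34070) = 3.77899

3.779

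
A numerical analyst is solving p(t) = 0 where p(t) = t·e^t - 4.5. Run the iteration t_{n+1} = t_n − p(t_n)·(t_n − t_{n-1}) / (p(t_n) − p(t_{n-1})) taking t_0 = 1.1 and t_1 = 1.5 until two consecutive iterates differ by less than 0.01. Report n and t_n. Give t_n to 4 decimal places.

p(1.1) = -1.195417, p(1.5) = 2.222534
t_2 = 1.500000 − 2.222534·(0.400000)/(3.417951) = 1.239899;  |Δ| = 0.260101
p(1.239899) = -0.215823
t_3 = 1.239899 − (-0.215823)·(-0.260101)/(-2.438357) = 1.262921;  |Δ| = 0.023022
p(1.262921) = -0.034649
t_4 = 1.262921 − (-0.034649)·(0.023022)/(0.181174) = 1.267324;  |Δ| = 0.004403
|t_4 − t_3| = 0.004403 < 0.01

n = 4, t_n = 1.2673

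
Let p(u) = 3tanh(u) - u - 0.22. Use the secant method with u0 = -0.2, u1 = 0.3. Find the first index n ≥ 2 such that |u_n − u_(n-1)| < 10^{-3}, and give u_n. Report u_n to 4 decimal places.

n = 4, u_n = 0.1107

p(-0.2) = -0.612126, p(0.3) = 0.353938
u2 = 0.300000 − 0.353938·(0.500000)/(0.966064) = 0.116814;  |Δ| = 0.183186
p(0.116814) = 0.012044
u3 = 0.116814 − 0.012044·(-0.183186)/(-0.341894) = 0.110362;  |Δ| = 0.006453
p(0.110362) = -0.000615
u4 = 0.110362 − (-0.000615)·(-0.006453)/(-0.012658) = 0.110675;  |Δ| = 0.000313
|u4 − u3| = 0.000313 < 10^{-3}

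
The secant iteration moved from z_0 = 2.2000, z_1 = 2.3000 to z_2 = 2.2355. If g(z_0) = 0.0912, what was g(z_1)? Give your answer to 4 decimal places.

-0.1657

The secant line through (2.2000, 0.0912) and (2.3000, g(z_1)) crosses zero at z_2 = 2.2355.
So (2.2000, 0.0912), (2.3000, g(z_1)), (2.2355, 0) are collinear:
g(z_1) = 0.0912 · (2.3000 − 2.2355) / (2.2000 − 2.2355) = 0.0912 · (0.064500)/(-0.035500) = -0.165701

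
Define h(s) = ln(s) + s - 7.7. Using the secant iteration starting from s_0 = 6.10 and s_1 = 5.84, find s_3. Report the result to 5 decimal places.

h(6.10) = 0.2082888, h(5.84) = -0.0952692
s_2 = 5.8400000 − (-0.0952692)·(5.8400000 − 6.1000000) / (-0.0952692 − 0.2082888) = 5.8400000 − (0.0247700)/(-0.3035580) = 5.9215989
h(5.9215989) = 0.0002054
s_3 = 5.9215989 − 0.0002054·(5.9215989 − 5.8400000) / (0.0002054 − (-0.0952692)) = 5.9215989 − (0.0000168)/(0.0954746) = 5.9214234

5.92142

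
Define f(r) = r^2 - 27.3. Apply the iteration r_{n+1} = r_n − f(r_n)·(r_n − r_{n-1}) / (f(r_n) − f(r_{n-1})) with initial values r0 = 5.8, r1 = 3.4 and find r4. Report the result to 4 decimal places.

5.2247

f(5.8) = 6.340000, f(3.4) = -15.740000
r2 = 3.400000 − (-15.740000)·(3.400000 − 5.800000) / (-15.740000 − 6.340000) = 3.400000 − (37.776000)/(-22.080000) = 5.110870
f(5.110870) = -1.179012
r3 = 5.110870 − (-1.179012)·(5.110870 − 3.400000) / (-1.179012 − (-15.740000)) = 5.110870 − (-2.017136)/(14.560988) = 5.249400
f(5.249400) = 0.256198
r4 = 5.249400 − 0.256198·(5.249400 − 5.110870) / (0.256198 − (-1.179012)) = 5.249400 − (0.035491)/(1.435210) = 5.224671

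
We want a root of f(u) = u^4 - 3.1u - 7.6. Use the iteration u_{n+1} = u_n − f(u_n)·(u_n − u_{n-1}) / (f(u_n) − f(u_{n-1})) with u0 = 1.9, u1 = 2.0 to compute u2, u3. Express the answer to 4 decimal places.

f(1.9) = -0.457900, f(2.0) = 2.200000
u2 = 2.000000 − 2.200000·(2.000000 − 1.900000) / (2.200000 − (-0.457900)) = 2.000000 − (0.220000)/(2.657900) = 1.917228
f(1.917228) = -0.032175
u3 = 1.917228 − (-0.032175)·(1.917228 − 2.000000) / (-0.032175 − 2.200000) = 1.917228 − (0.002663)/(-2.232175) = 1.918421

1.9172, 1.9184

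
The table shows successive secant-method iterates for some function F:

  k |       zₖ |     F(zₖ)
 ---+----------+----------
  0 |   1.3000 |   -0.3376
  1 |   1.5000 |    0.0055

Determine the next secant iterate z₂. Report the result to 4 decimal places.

1.4968

z₂ = 1.5000 − 0.0055·(1.5000 − 1.3000) / (0.0055 − (-0.3376))
   = 1.5000 − (0.001100)/(0.343100) = 1.496794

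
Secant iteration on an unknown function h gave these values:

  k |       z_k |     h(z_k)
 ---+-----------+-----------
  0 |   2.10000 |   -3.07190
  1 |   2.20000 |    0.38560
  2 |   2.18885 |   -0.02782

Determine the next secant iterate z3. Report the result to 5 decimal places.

2.18960

z3 = 2.18885 − (-0.02782)·(2.18885 − 2.20000) / (-0.02782 − 0.38560)
   = 2.18885 − (0.0003102)/(-0.4134200) = 2.1896003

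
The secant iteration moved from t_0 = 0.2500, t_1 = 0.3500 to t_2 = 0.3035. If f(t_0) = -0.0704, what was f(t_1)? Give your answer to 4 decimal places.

0.0612

The secant line through (0.2500, -0.0704) and (0.3500, f(t_1)) crosses zero at t_2 = 0.3035.
So (0.2500, -0.0704), (0.3500, f(t_1)), (0.3035, 0) are collinear:
f(t_1) = -0.0704 · (0.3500 − 0.3035) / (0.2500 − 0.3035) = -0.0704 · (0.046500)/(-0.053500) = 0.061189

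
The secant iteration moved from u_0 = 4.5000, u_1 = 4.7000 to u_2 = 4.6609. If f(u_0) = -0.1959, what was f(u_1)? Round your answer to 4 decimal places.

The secant line through (4.5000, -0.1959) and (4.7000, f(u_1)) crosses zero at u_2 = 4.6609.
So (4.5000, -0.1959), (4.7000, f(u_1)), (4.6609, 0) are collinear:
f(u_1) = -0.1959 · (4.7000 − 4.6609) / (4.5000 − 4.6609) = -0.1959 · (0.039100)/(-0.160900) = 0.047605

0.0476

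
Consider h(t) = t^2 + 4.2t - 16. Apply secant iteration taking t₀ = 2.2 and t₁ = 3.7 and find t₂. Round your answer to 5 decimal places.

2.39010

h(2.2) = -1.9200000, h(3.7) = 13.2300000
t₂ = 3.7000000 − 13.2300000·(3.7000000 − 2.2000000) / (13.2300000 − (-1.9200000)) = 3.7000000 − (19.8450000)/(15.1500000) = 2.3900990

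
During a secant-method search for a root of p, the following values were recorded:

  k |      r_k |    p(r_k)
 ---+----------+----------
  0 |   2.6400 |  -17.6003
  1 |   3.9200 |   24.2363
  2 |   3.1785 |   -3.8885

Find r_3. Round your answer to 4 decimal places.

r_3 = 3.1785 − (-3.8885)·(3.1785 − 3.9200) / (-3.8885 − 24.2363)
   = 3.1785 − (2.883323)/(-28.124800) = 3.281019

3.2810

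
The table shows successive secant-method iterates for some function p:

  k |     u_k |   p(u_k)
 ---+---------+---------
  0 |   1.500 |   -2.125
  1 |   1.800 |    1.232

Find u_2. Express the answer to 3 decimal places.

u_2 = 1.800 − 1.232·(1.800 − 1.500) / (1.232 − (-2.125))
   = 1.800 − (0.36960)/(3.35700) = 1.68990

1.690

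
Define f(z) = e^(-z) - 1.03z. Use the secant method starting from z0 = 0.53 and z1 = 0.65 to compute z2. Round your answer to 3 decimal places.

f(0.53) = 0.04270, f(0.65) = -0.14745
z2 = 0.65000 − (-0.14745)·(0.65000 − 0.53000) / (-0.14745 − 0.04270) = 0.65000 − (-0.01769)/(-0.19016) = 0.55695

0.557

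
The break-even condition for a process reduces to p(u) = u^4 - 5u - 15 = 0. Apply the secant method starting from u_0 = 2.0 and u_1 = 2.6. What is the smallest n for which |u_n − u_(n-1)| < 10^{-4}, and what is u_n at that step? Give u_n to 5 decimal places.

p(2.0) = -9.0000000, p(2.6) = 17.6976000
u_2 = 2.6000000 − 17.6976000·(0.6000000)/(26.6976000) = 2.2022654;  |Δ| = 0.3977346
p(2.2022654) = -2.4890910
u_3 = 2.2022654 − (-2.4890910)·(-0.3977346)/(-20.1866910) = 2.2513075;  |Δ| = 0.0490421
p(2.2513075) = -0.5680075
u_4 = 2.2513075 − (-0.5680075)·(0.0490421)/(1.9210835) = 2.2658078;  |Δ| = 0.0145003
p(2.2658078) = 0.0277347
u_5 = 2.2658078 − 0.0277347·(0.0145003)/(0.5957423) = 2.2651327;  |Δ| = 0.0006751
p(2.2651327) = -0.0002862
u_6 = 2.2651327 − (-0.0002862)·(-0.0006751)/(-0.0280209) = 2.2651396;  |Δ| = 0.0000069
|u_6 − u_5| = 0.0000069 < 10^{-4}

n = 6, u_n = 2.26514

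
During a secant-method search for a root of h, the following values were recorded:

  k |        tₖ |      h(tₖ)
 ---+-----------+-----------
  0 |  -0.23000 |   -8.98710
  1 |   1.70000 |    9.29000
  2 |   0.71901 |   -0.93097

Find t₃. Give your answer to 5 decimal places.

t₃ = 0.71901 − (-0.93097)·(0.71901 − 1.70000) / (-0.93097 − 9.29000)
   = 0.71901 − (0.9132723)/(-10.2209700) = 0.8083628

0.80836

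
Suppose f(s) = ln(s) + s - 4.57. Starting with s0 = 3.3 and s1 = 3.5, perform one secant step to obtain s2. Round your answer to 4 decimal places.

3.3588

f(3.3) = -0.076078, f(3.5) = 0.182763
s2 = 3.500000 − 0.182763·(3.500000 − 3.300000) / (0.182763 − (-0.076078)) = 3.500000 − (0.036553)/(0.258841) = 3.358783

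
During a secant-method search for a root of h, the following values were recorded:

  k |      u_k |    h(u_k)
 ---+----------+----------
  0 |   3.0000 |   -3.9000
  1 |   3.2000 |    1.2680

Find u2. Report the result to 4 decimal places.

u2 = 3.2000 − 1.2680·(3.2000 − 3.0000) / (1.2680 − (-3.9000))
   = 3.2000 − (0.253600)/(5.168000) = 3.150929

3.1509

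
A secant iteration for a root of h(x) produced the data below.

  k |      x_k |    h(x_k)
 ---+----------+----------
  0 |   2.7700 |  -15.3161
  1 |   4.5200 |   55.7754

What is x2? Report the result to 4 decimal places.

x2 = 4.5200 − 55.7754·(4.5200 − 2.7700) / (55.7754 − (-15.3161))
   = 4.5200 − (97.606950)/(71.091500) = 3.147024

3.1470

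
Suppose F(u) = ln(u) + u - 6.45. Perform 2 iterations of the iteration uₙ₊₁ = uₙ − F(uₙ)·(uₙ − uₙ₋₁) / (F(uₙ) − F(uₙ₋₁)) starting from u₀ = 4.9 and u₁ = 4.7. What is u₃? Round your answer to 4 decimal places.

F(4.9) = 0.039235, F(4.7) = -0.202437
u₂ = 4.700000 − (-0.202437)·(4.700000 − 4.900000) / (-0.202437 − 0.039235) = 4.700000 − (0.040487)/(-0.241673) = 4.867530
F(4.867530) = 0.000117
u₃ = 4.867530 − 0.000117·(4.867530 − 4.700000) / (0.000117 − (-0.202437)) = 4.867530 − (0.000020)/(0.202554) = 4.867434

4.8674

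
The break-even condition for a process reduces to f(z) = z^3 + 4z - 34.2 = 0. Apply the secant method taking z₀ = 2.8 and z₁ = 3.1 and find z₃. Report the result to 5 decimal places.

f(2.8) = -1.0480000, f(3.1) = 7.9910000
z₂ = 3.1000000 − 7.9910000·(3.1000000 − 2.8000000) / (7.9910000 − (-1.0480000)) = 3.1000000 − (2.3973000)/(9.0390000) = 2.8347826
f(2.8347826) = -0.0805780
z₃ = 2.8347826 − (-0.0805780)·(2.8347826 − 3.1000000) / (-0.0805780 − 7.9910000) = 2.8347826 − (0.0213707)/(-8.0715780) = 2.8374303

2.83743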